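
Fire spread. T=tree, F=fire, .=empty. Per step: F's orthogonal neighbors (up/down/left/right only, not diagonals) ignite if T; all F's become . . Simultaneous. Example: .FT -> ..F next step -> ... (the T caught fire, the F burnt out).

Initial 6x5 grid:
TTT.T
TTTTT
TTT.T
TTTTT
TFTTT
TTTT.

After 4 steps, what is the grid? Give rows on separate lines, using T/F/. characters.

Step 1: 4 trees catch fire, 1 burn out
  TTT.T
  TTTTT
  TTT.T
  TFTTT
  F.FTT
  TFTT.
Step 2: 6 trees catch fire, 4 burn out
  TTT.T
  TTTTT
  TFT.T
  F.FTT
  ...FT
  F.FT.
Step 3: 6 trees catch fire, 6 burn out
  TTT.T
  TFTTT
  F.F.T
  ...FT
  ....F
  ...F.
Step 4: 4 trees catch fire, 6 burn out
  TFT.T
  F.FTT
  ....T
  ....F
  .....
  .....

TFT.T
F.FTT
....T
....F
.....
.....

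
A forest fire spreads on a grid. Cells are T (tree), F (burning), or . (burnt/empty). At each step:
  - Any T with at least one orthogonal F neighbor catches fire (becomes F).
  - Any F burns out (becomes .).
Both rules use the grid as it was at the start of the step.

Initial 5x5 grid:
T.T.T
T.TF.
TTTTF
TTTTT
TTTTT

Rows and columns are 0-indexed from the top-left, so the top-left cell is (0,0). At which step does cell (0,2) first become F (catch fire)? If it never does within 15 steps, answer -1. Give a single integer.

Step 1: cell (0,2)='T' (+3 fires, +2 burnt)
Step 2: cell (0,2)='F' (+4 fires, +3 burnt)
  -> target ignites at step 2
Step 3: cell (0,2)='.' (+3 fires, +4 burnt)
Step 4: cell (0,2)='.' (+3 fires, +3 burnt)
Step 5: cell (0,2)='.' (+3 fires, +3 burnt)
Step 6: cell (0,2)='.' (+2 fires, +3 burnt)
Step 7: cell (0,2)='.' (+0 fires, +2 burnt)
  fire out at step 7

2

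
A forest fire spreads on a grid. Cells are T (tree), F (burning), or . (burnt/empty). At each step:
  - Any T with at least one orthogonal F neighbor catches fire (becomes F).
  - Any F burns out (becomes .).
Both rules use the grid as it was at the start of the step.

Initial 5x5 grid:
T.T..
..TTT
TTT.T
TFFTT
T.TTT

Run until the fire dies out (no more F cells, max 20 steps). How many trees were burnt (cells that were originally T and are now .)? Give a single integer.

Step 1: +5 fires, +2 burnt (F count now 5)
Step 2: +5 fires, +5 burnt (F count now 5)
Step 3: +4 fires, +5 burnt (F count now 4)
Step 4: +1 fires, +4 burnt (F count now 1)
Step 5: +0 fires, +1 burnt (F count now 0)
Fire out after step 5
Initially T: 16, now '.': 24
Total burnt (originally-T cells now '.'): 15

Answer: 15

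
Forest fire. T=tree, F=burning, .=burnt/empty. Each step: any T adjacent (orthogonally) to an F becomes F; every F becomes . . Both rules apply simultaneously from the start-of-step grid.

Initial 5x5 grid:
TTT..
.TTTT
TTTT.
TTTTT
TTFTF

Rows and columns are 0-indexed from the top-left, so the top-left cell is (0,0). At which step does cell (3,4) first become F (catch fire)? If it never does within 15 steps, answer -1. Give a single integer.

Step 1: cell (3,4)='F' (+4 fires, +2 burnt)
  -> target ignites at step 1
Step 2: cell (3,4)='.' (+4 fires, +4 burnt)
Step 3: cell (3,4)='.' (+4 fires, +4 burnt)
Step 4: cell (3,4)='.' (+4 fires, +4 burnt)
Step 5: cell (3,4)='.' (+2 fires, +4 burnt)
Step 6: cell (3,4)='.' (+1 fires, +2 burnt)
Step 7: cell (3,4)='.' (+0 fires, +1 burnt)
  fire out at step 7

1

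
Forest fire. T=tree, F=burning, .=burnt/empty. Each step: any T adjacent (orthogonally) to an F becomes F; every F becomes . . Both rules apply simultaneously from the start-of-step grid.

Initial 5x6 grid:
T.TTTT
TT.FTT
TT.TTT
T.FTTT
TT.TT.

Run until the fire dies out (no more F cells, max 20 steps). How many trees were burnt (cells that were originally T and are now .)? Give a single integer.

Step 1: +4 fires, +2 burnt (F count now 4)
Step 2: +6 fires, +4 burnt (F count now 6)
Step 3: +4 fires, +6 burnt (F count now 4)
Step 4: +0 fires, +4 burnt (F count now 0)
Fire out after step 4
Initially T: 22, now '.': 22
Total burnt (originally-T cells now '.'): 14

Answer: 14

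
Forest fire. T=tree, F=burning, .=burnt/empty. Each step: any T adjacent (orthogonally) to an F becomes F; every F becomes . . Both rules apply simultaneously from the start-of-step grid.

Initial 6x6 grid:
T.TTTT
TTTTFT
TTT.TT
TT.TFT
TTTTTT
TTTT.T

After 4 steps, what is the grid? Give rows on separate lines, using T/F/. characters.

Step 1: 7 trees catch fire, 2 burn out
  T.TTFT
  TTTF.F
  TTT.FT
  TT.F.F
  TTTTFT
  TTTT.T
Step 2: 6 trees catch fire, 7 burn out
  T.TF.F
  TTF...
  TTT..F
  TT....
  TTTF.F
  TTTT.T
Step 3: 6 trees catch fire, 6 burn out
  T.F...
  TF....
  TTF...
  TT....
  TTF...
  TTTF.F
Step 4: 4 trees catch fire, 6 burn out
  T.....
  F.....
  TF....
  TT....
  TF....
  TTF...

T.....
F.....
TF....
TT....
TF....
TTF...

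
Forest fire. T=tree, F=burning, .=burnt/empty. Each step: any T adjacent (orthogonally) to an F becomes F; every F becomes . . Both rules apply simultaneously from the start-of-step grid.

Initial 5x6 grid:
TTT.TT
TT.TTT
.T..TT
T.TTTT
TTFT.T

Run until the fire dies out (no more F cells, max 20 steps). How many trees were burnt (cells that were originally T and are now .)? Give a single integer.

Step 1: +3 fires, +1 burnt (F count now 3)
Step 2: +2 fires, +3 burnt (F count now 2)
Step 3: +2 fires, +2 burnt (F count now 2)
Step 4: +2 fires, +2 burnt (F count now 2)
Step 5: +3 fires, +2 burnt (F count now 3)
Step 6: +3 fires, +3 burnt (F count now 3)
Step 7: +1 fires, +3 burnt (F count now 1)
Step 8: +0 fires, +1 burnt (F count now 0)
Fire out after step 8
Initially T: 22, now '.': 24
Total burnt (originally-T cells now '.'): 16

Answer: 16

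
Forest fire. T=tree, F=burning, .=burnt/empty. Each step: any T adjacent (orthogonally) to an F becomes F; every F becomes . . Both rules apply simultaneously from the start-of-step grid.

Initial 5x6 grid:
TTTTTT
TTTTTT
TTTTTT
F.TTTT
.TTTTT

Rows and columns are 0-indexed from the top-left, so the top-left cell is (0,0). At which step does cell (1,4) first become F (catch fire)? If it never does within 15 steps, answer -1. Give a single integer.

Step 1: cell (1,4)='T' (+1 fires, +1 burnt)
Step 2: cell (1,4)='T' (+2 fires, +1 burnt)
Step 3: cell (1,4)='T' (+3 fires, +2 burnt)
Step 4: cell (1,4)='T' (+4 fires, +3 burnt)
Step 5: cell (1,4)='T' (+5 fires, +4 burnt)
Step 6: cell (1,4)='F' (+6 fires, +5 burnt)
  -> target ignites at step 6
Step 7: cell (1,4)='.' (+4 fires, +6 burnt)
Step 8: cell (1,4)='.' (+2 fires, +4 burnt)
Step 9: cell (1,4)='.' (+0 fires, +2 burnt)
  fire out at step 9

6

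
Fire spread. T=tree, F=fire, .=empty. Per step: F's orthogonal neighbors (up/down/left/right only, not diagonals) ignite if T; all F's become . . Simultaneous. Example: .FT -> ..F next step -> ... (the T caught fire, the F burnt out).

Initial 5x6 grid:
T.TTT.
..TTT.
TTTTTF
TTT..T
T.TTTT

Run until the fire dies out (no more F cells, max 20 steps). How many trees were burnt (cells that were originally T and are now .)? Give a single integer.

Step 1: +2 fires, +1 burnt (F count now 2)
Step 2: +3 fires, +2 burnt (F count now 3)
Step 3: +4 fires, +3 burnt (F count now 4)
Step 4: +5 fires, +4 burnt (F count now 5)
Step 5: +4 fires, +5 burnt (F count now 4)
Step 6: +1 fires, +4 burnt (F count now 1)
Step 7: +1 fires, +1 burnt (F count now 1)
Step 8: +0 fires, +1 burnt (F count now 0)
Fire out after step 8
Initially T: 21, now '.': 29
Total burnt (originally-T cells now '.'): 20

Answer: 20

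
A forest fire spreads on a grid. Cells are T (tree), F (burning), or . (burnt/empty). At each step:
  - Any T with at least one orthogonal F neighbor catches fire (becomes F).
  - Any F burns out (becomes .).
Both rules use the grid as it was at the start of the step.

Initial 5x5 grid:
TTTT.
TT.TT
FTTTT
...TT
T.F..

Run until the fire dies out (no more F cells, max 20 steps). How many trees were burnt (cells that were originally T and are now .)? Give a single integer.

Answer: 14

Derivation:
Step 1: +2 fires, +2 burnt (F count now 2)
Step 2: +3 fires, +2 burnt (F count now 3)
Step 3: +2 fires, +3 burnt (F count now 2)
Step 4: +4 fires, +2 burnt (F count now 4)
Step 5: +3 fires, +4 burnt (F count now 3)
Step 6: +0 fires, +3 burnt (F count now 0)
Fire out after step 6
Initially T: 15, now '.': 24
Total burnt (originally-T cells now '.'): 14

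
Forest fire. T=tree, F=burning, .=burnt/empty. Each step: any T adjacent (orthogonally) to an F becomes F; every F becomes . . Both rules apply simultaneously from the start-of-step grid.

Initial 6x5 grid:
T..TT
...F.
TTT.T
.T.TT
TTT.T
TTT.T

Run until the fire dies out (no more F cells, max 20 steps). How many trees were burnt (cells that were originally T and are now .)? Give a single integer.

Answer: 2

Derivation:
Step 1: +1 fires, +1 burnt (F count now 1)
Step 2: +1 fires, +1 burnt (F count now 1)
Step 3: +0 fires, +1 burnt (F count now 0)
Fire out after step 3
Initially T: 18, now '.': 14
Total burnt (originally-T cells now '.'): 2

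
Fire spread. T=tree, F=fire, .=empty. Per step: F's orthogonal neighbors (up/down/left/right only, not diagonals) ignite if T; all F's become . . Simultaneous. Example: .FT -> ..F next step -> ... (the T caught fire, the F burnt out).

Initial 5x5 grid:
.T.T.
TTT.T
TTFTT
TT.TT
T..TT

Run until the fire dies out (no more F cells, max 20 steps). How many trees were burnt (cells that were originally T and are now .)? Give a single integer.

Answer: 16

Derivation:
Step 1: +3 fires, +1 burnt (F count now 3)
Step 2: +5 fires, +3 burnt (F count now 5)
Step 3: +6 fires, +5 burnt (F count now 6)
Step 4: +2 fires, +6 burnt (F count now 2)
Step 5: +0 fires, +2 burnt (F count now 0)
Fire out after step 5
Initially T: 17, now '.': 24
Total burnt (originally-T cells now '.'): 16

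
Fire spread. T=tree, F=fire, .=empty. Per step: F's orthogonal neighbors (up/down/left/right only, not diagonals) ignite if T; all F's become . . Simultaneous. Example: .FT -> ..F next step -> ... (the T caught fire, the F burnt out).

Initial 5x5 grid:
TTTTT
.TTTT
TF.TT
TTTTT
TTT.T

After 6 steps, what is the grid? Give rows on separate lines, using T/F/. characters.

Step 1: 3 trees catch fire, 1 burn out
  TTTTT
  .FTTT
  F..TT
  TFTTT
  TTT.T
Step 2: 5 trees catch fire, 3 burn out
  TFTTT
  ..FTT
  ...TT
  F.FTT
  TFT.T
Step 3: 6 trees catch fire, 5 burn out
  F.FTT
  ...FT
  ...TT
  ...FT
  F.F.T
Step 4: 4 trees catch fire, 6 burn out
  ...FT
  ....F
  ...FT
  ....F
  ....T
Step 5: 3 trees catch fire, 4 burn out
  ....F
  .....
  ....F
  .....
  ....F
Step 6: 0 trees catch fire, 3 burn out
  .....
  .....
  .....
  .....
  .....

.....
.....
.....
.....
.....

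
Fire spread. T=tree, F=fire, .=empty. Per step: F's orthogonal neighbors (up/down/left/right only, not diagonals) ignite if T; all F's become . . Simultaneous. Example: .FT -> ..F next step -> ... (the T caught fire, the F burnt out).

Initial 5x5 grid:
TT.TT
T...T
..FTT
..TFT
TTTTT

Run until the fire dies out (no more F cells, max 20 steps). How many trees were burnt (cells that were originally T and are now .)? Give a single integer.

Step 1: +4 fires, +2 burnt (F count now 4)
Step 2: +3 fires, +4 burnt (F count now 3)
Step 3: +2 fires, +3 burnt (F count now 2)
Step 4: +2 fires, +2 burnt (F count now 2)
Step 5: +1 fires, +2 burnt (F count now 1)
Step 6: +0 fires, +1 burnt (F count now 0)
Fire out after step 6
Initially T: 15, now '.': 22
Total burnt (originally-T cells now '.'): 12

Answer: 12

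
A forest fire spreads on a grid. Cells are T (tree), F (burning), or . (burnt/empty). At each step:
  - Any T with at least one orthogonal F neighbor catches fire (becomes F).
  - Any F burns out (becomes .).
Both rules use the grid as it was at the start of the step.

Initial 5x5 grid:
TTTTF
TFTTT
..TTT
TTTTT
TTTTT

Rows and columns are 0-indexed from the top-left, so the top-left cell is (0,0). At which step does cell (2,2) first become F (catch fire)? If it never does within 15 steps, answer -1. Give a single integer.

Step 1: cell (2,2)='T' (+5 fires, +2 burnt)
Step 2: cell (2,2)='F' (+5 fires, +5 burnt)
  -> target ignites at step 2
Step 3: cell (2,2)='.' (+3 fires, +5 burnt)
Step 4: cell (2,2)='.' (+4 fires, +3 burnt)
Step 5: cell (2,2)='.' (+3 fires, +4 burnt)
Step 6: cell (2,2)='.' (+1 fires, +3 burnt)
Step 7: cell (2,2)='.' (+0 fires, +1 burnt)
  fire out at step 7

2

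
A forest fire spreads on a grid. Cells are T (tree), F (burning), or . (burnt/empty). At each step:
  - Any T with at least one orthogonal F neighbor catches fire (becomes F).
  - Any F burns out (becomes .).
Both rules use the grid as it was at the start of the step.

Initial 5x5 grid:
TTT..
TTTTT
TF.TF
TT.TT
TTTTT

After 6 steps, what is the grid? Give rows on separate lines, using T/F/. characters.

Step 1: 6 trees catch fire, 2 burn out
  TTT..
  TFTTF
  F..F.
  TF.TF
  TTTTT
Step 2: 8 trees catch fire, 6 burn out
  TFT..
  F.FF.
  .....
  F..F.
  TFTTF
Step 3: 5 trees catch fire, 8 burn out
  F.F..
  .....
  .....
  .....
  F.FF.
Step 4: 0 trees catch fire, 5 burn out
  .....
  .....
  .....
  .....
  .....
Step 5: 0 trees catch fire, 0 burn out
  .....
  .....
  .....
  .....
  .....
Step 6: 0 trees catch fire, 0 burn out
  .....
  .....
  .....
  .....
  .....

.....
.....
.....
.....
.....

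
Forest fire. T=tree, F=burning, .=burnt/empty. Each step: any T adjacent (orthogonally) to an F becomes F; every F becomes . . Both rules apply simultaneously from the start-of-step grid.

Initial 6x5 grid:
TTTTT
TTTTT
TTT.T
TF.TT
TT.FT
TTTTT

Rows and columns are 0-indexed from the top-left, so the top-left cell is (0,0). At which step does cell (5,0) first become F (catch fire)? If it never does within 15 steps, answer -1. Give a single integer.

Step 1: cell (5,0)='T' (+6 fires, +2 burnt)
Step 2: cell (5,0)='T' (+8 fires, +6 burnt)
Step 3: cell (5,0)='F' (+5 fires, +8 burnt)
  -> target ignites at step 3
Step 4: cell (5,0)='.' (+4 fires, +5 burnt)
Step 5: cell (5,0)='.' (+2 fires, +4 burnt)
Step 6: cell (5,0)='.' (+0 fires, +2 burnt)
  fire out at step 6

3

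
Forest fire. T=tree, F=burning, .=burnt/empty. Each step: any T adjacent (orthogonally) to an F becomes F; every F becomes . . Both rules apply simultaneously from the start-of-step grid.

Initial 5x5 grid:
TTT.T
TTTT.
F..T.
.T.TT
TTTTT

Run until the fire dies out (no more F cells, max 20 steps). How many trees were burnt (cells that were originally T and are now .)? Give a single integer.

Step 1: +1 fires, +1 burnt (F count now 1)
Step 2: +2 fires, +1 burnt (F count now 2)
Step 3: +2 fires, +2 burnt (F count now 2)
Step 4: +2 fires, +2 burnt (F count now 2)
Step 5: +1 fires, +2 burnt (F count now 1)
Step 6: +1 fires, +1 burnt (F count now 1)
Step 7: +2 fires, +1 burnt (F count now 2)
Step 8: +2 fires, +2 burnt (F count now 2)
Step 9: +1 fires, +2 burnt (F count now 1)
Step 10: +2 fires, +1 burnt (F count now 2)
Step 11: +0 fires, +2 burnt (F count now 0)
Fire out after step 11
Initially T: 17, now '.': 24
Total burnt (originally-T cells now '.'): 16

Answer: 16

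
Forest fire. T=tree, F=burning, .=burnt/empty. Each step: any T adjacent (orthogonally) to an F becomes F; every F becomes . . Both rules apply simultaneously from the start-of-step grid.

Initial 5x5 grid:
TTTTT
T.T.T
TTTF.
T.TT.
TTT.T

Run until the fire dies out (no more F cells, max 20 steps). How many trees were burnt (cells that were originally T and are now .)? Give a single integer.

Answer: 17

Derivation:
Step 1: +2 fires, +1 burnt (F count now 2)
Step 2: +3 fires, +2 burnt (F count now 3)
Step 3: +3 fires, +3 burnt (F count now 3)
Step 4: +5 fires, +3 burnt (F count now 5)
Step 5: +3 fires, +5 burnt (F count now 3)
Step 6: +1 fires, +3 burnt (F count now 1)
Step 7: +0 fires, +1 burnt (F count now 0)
Fire out after step 7
Initially T: 18, now '.': 24
Total burnt (originally-T cells now '.'): 17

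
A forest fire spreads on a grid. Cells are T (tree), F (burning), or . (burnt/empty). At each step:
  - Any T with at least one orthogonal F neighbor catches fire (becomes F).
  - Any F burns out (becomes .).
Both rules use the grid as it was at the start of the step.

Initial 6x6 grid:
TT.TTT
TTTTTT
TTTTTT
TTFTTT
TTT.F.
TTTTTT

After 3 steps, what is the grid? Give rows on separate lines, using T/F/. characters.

Step 1: 6 trees catch fire, 2 burn out
  TT.TTT
  TTTTTT
  TTFTTT
  TF.FFT
  TTF...
  TTTTFT
Step 2: 10 trees catch fire, 6 burn out
  TT.TTT
  TTFTTT
  TF.FFT
  F....F
  TF....
  TTFF.F
Step 3: 7 trees catch fire, 10 burn out
  TT.TTT
  TF.FFT
  F....F
  ......
  F.....
  TF....

TT.TTT
TF.FFT
F....F
......
F.....
TF....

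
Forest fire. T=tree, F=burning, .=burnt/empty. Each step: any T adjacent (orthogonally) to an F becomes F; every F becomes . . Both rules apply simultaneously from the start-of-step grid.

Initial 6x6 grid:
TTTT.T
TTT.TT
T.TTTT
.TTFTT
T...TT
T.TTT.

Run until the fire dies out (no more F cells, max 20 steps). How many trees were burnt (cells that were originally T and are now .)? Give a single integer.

Step 1: +3 fires, +1 burnt (F count now 3)
Step 2: +5 fires, +3 burnt (F count now 5)
Step 3: +5 fires, +5 burnt (F count now 5)
Step 4: +4 fires, +5 burnt (F count now 4)
Step 5: +5 fires, +4 burnt (F count now 5)
Step 6: +2 fires, +5 burnt (F count now 2)
Step 7: +0 fires, +2 burnt (F count now 0)
Fire out after step 7
Initially T: 26, now '.': 34
Total burnt (originally-T cells now '.'): 24

Answer: 24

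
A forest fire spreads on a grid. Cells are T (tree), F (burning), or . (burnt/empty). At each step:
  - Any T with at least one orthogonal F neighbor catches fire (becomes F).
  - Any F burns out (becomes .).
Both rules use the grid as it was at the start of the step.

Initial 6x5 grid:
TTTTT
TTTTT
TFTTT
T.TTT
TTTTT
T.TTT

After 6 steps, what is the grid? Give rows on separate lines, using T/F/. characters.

Step 1: 3 trees catch fire, 1 burn out
  TTTTT
  TFTTT
  F.FTT
  T.TTT
  TTTTT
  T.TTT
Step 2: 6 trees catch fire, 3 burn out
  TFTTT
  F.FTT
  ...FT
  F.FTT
  TTTTT
  T.TTT
Step 3: 7 trees catch fire, 6 burn out
  F.FTT
  ...FT
  ....F
  ...FT
  FTFTT
  T.TTT
Step 4: 7 trees catch fire, 7 burn out
  ...FT
  ....F
  .....
  ....F
  .F.FT
  F.FTT
Step 5: 3 trees catch fire, 7 burn out
  ....F
  .....
  .....
  .....
  ....F
  ...FT
Step 6: 1 trees catch fire, 3 burn out
  .....
  .....
  .....
  .....
  .....
  ....F

.....
.....
.....
.....
.....
....F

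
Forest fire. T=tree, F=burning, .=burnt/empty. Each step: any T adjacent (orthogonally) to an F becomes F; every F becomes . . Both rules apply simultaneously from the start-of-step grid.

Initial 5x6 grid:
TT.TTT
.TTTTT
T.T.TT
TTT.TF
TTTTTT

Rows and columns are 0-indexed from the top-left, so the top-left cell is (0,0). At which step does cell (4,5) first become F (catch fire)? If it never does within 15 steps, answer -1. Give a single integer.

Step 1: cell (4,5)='F' (+3 fires, +1 burnt)
  -> target ignites at step 1
Step 2: cell (4,5)='.' (+3 fires, +3 burnt)
Step 3: cell (4,5)='.' (+3 fires, +3 burnt)
Step 4: cell (4,5)='.' (+3 fires, +3 burnt)
Step 5: cell (4,5)='.' (+4 fires, +3 burnt)
Step 6: cell (4,5)='.' (+4 fires, +4 burnt)
Step 7: cell (4,5)='.' (+2 fires, +4 burnt)
Step 8: cell (4,5)='.' (+2 fires, +2 burnt)
Step 9: cell (4,5)='.' (+0 fires, +2 burnt)
  fire out at step 9

1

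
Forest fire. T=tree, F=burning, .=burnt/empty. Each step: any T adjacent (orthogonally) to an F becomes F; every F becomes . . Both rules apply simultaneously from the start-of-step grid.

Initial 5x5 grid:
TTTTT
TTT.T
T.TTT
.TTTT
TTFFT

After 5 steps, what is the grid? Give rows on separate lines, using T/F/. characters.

Step 1: 4 trees catch fire, 2 burn out
  TTTTT
  TTT.T
  T.TTT
  .TFFT
  TF..F
Step 2: 5 trees catch fire, 4 burn out
  TTTTT
  TTT.T
  T.FFT
  .F..F
  F....
Step 3: 2 trees catch fire, 5 burn out
  TTTTT
  TTF.T
  T...F
  .....
  .....
Step 4: 3 trees catch fire, 2 burn out
  TTFTT
  TF..F
  T....
  .....
  .....
Step 5: 4 trees catch fire, 3 burn out
  TF.FF
  F....
  T....
  .....
  .....

TF.FF
F....
T....
.....
.....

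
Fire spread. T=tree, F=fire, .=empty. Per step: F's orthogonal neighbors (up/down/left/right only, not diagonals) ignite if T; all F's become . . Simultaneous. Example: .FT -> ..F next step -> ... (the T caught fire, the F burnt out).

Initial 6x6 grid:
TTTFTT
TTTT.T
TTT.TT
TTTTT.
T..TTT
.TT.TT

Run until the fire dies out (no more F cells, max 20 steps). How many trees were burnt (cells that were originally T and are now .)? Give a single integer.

Step 1: +3 fires, +1 burnt (F count now 3)
Step 2: +3 fires, +3 burnt (F count now 3)
Step 3: +4 fires, +3 burnt (F count now 4)
Step 4: +4 fires, +4 burnt (F count now 4)
Step 5: +4 fires, +4 burnt (F count now 4)
Step 6: +3 fires, +4 burnt (F count now 3)
Step 7: +2 fires, +3 burnt (F count now 2)
Step 8: +2 fires, +2 burnt (F count now 2)
Step 9: +1 fires, +2 burnt (F count now 1)
Step 10: +0 fires, +1 burnt (F count now 0)
Fire out after step 10
Initially T: 28, now '.': 34
Total burnt (originally-T cells now '.'): 26

Answer: 26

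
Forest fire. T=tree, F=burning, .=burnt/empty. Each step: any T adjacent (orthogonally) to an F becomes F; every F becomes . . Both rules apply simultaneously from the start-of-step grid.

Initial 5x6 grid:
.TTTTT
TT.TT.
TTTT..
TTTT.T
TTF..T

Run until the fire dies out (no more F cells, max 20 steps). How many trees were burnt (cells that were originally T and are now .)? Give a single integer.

Step 1: +2 fires, +1 burnt (F count now 2)
Step 2: +4 fires, +2 burnt (F count now 4)
Step 3: +3 fires, +4 burnt (F count now 3)
Step 4: +3 fires, +3 burnt (F count now 3)
Step 5: +4 fires, +3 burnt (F count now 4)
Step 6: +2 fires, +4 burnt (F count now 2)
Step 7: +1 fires, +2 burnt (F count now 1)
Step 8: +0 fires, +1 burnt (F count now 0)
Fire out after step 8
Initially T: 21, now '.': 28
Total burnt (originally-T cells now '.'): 19

Answer: 19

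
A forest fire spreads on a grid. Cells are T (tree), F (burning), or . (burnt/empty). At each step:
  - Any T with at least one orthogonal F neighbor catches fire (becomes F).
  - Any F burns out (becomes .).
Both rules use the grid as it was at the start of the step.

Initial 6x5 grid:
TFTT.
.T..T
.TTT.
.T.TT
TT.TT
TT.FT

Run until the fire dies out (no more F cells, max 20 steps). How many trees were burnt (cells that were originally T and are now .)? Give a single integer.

Step 1: +5 fires, +2 burnt (F count now 5)
Step 2: +4 fires, +5 burnt (F count now 4)
Step 3: +4 fires, +4 burnt (F count now 4)
Step 4: +1 fires, +4 burnt (F count now 1)
Step 5: +2 fires, +1 burnt (F count now 2)
Step 6: +1 fires, +2 burnt (F count now 1)
Step 7: +0 fires, +1 burnt (F count now 0)
Fire out after step 7
Initially T: 18, now '.': 29
Total burnt (originally-T cells now '.'): 17

Answer: 17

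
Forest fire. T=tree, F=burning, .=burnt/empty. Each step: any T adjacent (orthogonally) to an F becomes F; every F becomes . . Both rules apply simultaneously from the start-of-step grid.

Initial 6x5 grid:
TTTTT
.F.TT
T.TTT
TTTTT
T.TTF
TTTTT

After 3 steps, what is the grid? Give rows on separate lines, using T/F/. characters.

Step 1: 4 trees catch fire, 2 burn out
  TFTTT
  ...TT
  T.TTT
  TTTTF
  T.TF.
  TTTTF
Step 2: 6 trees catch fire, 4 burn out
  F.FTT
  ...TT
  T.TTF
  TTTF.
  T.F..
  TTTF.
Step 3: 5 trees catch fire, 6 burn out
  ...FT
  ...TF
  T.TF.
  TTF..
  T....
  TTF..

...FT
...TF
T.TF.
TTF..
T....
TTF..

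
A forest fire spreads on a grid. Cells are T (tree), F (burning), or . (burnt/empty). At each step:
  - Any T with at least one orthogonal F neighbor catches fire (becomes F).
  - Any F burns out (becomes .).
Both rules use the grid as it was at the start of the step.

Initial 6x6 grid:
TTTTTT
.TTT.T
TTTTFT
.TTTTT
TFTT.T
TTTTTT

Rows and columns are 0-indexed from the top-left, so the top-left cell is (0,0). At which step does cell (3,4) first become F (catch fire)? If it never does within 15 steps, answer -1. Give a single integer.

Step 1: cell (3,4)='F' (+7 fires, +2 burnt)
  -> target ignites at step 1
Step 2: cell (3,4)='.' (+10 fires, +7 burnt)
Step 3: cell (3,4)='.' (+7 fires, +10 burnt)
Step 4: cell (3,4)='.' (+5 fires, +7 burnt)
Step 5: cell (3,4)='.' (+1 fires, +5 burnt)
Step 6: cell (3,4)='.' (+0 fires, +1 burnt)
  fire out at step 6

1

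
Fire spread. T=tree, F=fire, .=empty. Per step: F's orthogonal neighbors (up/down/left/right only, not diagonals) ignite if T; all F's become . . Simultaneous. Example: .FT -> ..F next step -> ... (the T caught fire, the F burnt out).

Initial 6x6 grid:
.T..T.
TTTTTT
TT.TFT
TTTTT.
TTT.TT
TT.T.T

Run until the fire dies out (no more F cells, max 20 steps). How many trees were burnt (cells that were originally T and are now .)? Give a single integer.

Step 1: +4 fires, +1 burnt (F count now 4)
Step 2: +5 fires, +4 burnt (F count now 5)
Step 3: +3 fires, +5 burnt (F count now 3)
Step 4: +4 fires, +3 burnt (F count now 4)
Step 5: +5 fires, +4 burnt (F count now 5)
Step 6: +3 fires, +5 burnt (F count now 3)
Step 7: +1 fires, +3 burnt (F count now 1)
Step 8: +0 fires, +1 burnt (F count now 0)
Fire out after step 8
Initially T: 26, now '.': 35
Total burnt (originally-T cells now '.'): 25

Answer: 25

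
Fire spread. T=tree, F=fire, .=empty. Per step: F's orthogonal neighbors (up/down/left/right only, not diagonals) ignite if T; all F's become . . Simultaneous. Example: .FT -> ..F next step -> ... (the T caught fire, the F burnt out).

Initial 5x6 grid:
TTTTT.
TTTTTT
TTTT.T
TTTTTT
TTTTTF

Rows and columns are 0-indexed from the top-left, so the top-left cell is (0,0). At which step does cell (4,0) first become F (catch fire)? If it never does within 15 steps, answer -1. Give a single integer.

Step 1: cell (4,0)='T' (+2 fires, +1 burnt)
Step 2: cell (4,0)='T' (+3 fires, +2 burnt)
Step 3: cell (4,0)='T' (+3 fires, +3 burnt)
Step 4: cell (4,0)='T' (+4 fires, +3 burnt)
Step 5: cell (4,0)='F' (+5 fires, +4 burnt)
  -> target ignites at step 5
Step 6: cell (4,0)='.' (+4 fires, +5 burnt)
Step 7: cell (4,0)='.' (+3 fires, +4 burnt)
Step 8: cell (4,0)='.' (+2 fires, +3 burnt)
Step 9: cell (4,0)='.' (+1 fires, +2 burnt)
Step 10: cell (4,0)='.' (+0 fires, +1 burnt)
  fire out at step 10

5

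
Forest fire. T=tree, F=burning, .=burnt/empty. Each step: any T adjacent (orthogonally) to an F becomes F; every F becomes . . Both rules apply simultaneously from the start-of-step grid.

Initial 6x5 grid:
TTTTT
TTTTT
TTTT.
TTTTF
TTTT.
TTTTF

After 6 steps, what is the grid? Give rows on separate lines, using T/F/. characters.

Step 1: 2 trees catch fire, 2 burn out
  TTTTT
  TTTTT
  TTTT.
  TTTF.
  TTTT.
  TTTF.
Step 2: 4 trees catch fire, 2 burn out
  TTTTT
  TTTTT
  TTTF.
  TTF..
  TTTF.
  TTF..
Step 3: 5 trees catch fire, 4 burn out
  TTTTT
  TTTFT
  TTF..
  TF...
  TTF..
  TF...
Step 4: 7 trees catch fire, 5 burn out
  TTTFT
  TTF.F
  TF...
  F....
  TF...
  F....
Step 5: 5 trees catch fire, 7 burn out
  TTF.F
  TF...
  F....
  .....
  F....
  .....
Step 6: 2 trees catch fire, 5 burn out
  TF...
  F....
  .....
  .....
  .....
  .....

TF...
F....
.....
.....
.....
.....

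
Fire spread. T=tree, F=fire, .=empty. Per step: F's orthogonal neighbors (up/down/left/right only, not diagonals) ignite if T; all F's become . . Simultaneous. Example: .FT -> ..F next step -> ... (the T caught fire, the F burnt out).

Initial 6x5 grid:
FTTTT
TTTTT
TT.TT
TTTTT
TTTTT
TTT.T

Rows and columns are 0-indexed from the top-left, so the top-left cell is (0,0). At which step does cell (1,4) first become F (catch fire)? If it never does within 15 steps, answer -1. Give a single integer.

Step 1: cell (1,4)='T' (+2 fires, +1 burnt)
Step 2: cell (1,4)='T' (+3 fires, +2 burnt)
Step 3: cell (1,4)='T' (+4 fires, +3 burnt)
Step 4: cell (1,4)='T' (+4 fires, +4 burnt)
Step 5: cell (1,4)='F' (+5 fires, +4 burnt)
  -> target ignites at step 5
Step 6: cell (1,4)='.' (+4 fires, +5 burnt)
Step 7: cell (1,4)='.' (+3 fires, +4 burnt)
Step 8: cell (1,4)='.' (+1 fires, +3 burnt)
Step 9: cell (1,4)='.' (+1 fires, +1 burnt)
Step 10: cell (1,4)='.' (+0 fires, +1 burnt)
  fire out at step 10

5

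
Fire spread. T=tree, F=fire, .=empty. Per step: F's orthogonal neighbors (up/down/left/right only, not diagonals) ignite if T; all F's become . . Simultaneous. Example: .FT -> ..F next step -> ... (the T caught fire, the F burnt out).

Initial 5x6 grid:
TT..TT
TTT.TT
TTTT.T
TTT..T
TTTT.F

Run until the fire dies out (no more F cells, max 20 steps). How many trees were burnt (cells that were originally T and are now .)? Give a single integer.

Answer: 6

Derivation:
Step 1: +1 fires, +1 burnt (F count now 1)
Step 2: +1 fires, +1 burnt (F count now 1)
Step 3: +1 fires, +1 burnt (F count now 1)
Step 4: +2 fires, +1 burnt (F count now 2)
Step 5: +1 fires, +2 burnt (F count now 1)
Step 6: +0 fires, +1 burnt (F count now 0)
Fire out after step 6
Initially T: 22, now '.': 14
Total burnt (originally-T cells now '.'): 6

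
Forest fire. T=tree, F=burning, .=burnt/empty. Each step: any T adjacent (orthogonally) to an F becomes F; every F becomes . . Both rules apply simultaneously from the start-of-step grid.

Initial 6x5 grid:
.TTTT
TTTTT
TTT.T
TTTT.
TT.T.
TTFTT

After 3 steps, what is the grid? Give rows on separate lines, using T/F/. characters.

Step 1: 2 trees catch fire, 1 burn out
  .TTTT
  TTTTT
  TTT.T
  TTTT.
  TT.T.
  TF.FT
Step 2: 4 trees catch fire, 2 burn out
  .TTTT
  TTTTT
  TTT.T
  TTTT.
  TF.F.
  F...F
Step 3: 3 trees catch fire, 4 burn out
  .TTTT
  TTTTT
  TTT.T
  TFTF.
  F....
  .....

.TTTT
TTTTT
TTT.T
TFTF.
F....
.....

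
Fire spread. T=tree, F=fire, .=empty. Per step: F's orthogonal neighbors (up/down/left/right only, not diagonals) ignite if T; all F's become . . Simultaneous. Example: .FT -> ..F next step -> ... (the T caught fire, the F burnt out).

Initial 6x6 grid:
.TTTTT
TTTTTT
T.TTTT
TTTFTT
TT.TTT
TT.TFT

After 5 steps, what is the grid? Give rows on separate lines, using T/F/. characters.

Step 1: 7 trees catch fire, 2 burn out
  .TTTTT
  TTTTTT
  T.TFTT
  TTF.FT
  TT.FFT
  TT.F.F
Step 2: 6 trees catch fire, 7 burn out
  .TTTTT
  TTTFTT
  T.F.FT
  TF...F
  TT...F
  TT....
Step 3: 6 trees catch fire, 6 burn out
  .TTFTT
  TTF.FT
  T....F
  F.....
  TF....
  TT....
Step 4: 7 trees catch fire, 6 burn out
  .TF.FT
  TF...F
  F.....
  ......
  F.....
  TF....
Step 5: 4 trees catch fire, 7 burn out
  .F...F
  F.....
  ......
  ......
  ......
  F.....

.F...F
F.....
......
......
......
F.....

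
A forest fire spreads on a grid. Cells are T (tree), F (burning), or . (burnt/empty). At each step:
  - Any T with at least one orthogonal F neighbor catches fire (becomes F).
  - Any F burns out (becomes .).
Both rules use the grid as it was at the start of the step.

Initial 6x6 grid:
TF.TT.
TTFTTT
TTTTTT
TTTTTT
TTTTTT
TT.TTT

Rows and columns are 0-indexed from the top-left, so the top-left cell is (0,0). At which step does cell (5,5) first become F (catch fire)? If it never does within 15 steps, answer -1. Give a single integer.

Step 1: cell (5,5)='T' (+4 fires, +2 burnt)
Step 2: cell (5,5)='T' (+6 fires, +4 burnt)
Step 3: cell (5,5)='T' (+7 fires, +6 burnt)
Step 4: cell (5,5)='T' (+5 fires, +7 burnt)
Step 5: cell (5,5)='T' (+5 fires, +5 burnt)
Step 6: cell (5,5)='T' (+3 fires, +5 burnt)
Step 7: cell (5,5)='F' (+1 fires, +3 burnt)
  -> target ignites at step 7
Step 8: cell (5,5)='.' (+0 fires, +1 burnt)
  fire out at step 8

7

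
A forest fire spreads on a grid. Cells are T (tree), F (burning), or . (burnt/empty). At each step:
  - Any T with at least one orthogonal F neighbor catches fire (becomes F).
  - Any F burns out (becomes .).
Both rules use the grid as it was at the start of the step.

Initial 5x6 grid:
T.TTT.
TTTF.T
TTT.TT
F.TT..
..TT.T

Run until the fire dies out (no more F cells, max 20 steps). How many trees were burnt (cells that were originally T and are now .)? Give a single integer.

Step 1: +3 fires, +2 burnt (F count now 3)
Step 2: +6 fires, +3 burnt (F count now 6)
Step 3: +2 fires, +6 burnt (F count now 2)
Step 4: +2 fires, +2 burnt (F count now 2)
Step 5: +1 fires, +2 burnt (F count now 1)
Step 6: +0 fires, +1 burnt (F count now 0)
Fire out after step 6
Initially T: 18, now '.': 26
Total burnt (originally-T cells now '.'): 14

Answer: 14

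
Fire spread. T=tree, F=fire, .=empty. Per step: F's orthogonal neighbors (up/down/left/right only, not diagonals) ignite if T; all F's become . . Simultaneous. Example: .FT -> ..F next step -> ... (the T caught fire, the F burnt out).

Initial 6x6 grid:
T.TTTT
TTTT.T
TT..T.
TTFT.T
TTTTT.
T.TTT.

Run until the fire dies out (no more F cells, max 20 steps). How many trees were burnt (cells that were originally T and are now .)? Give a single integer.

Step 1: +3 fires, +1 burnt (F count now 3)
Step 2: +5 fires, +3 burnt (F count now 5)
Step 3: +5 fires, +5 burnt (F count now 5)
Step 4: +4 fires, +5 burnt (F count now 4)
Step 5: +3 fires, +4 burnt (F count now 3)
Step 6: +1 fires, +3 burnt (F count now 1)
Step 7: +1 fires, +1 burnt (F count now 1)
Step 8: +1 fires, +1 burnt (F count now 1)
Step 9: +1 fires, +1 burnt (F count now 1)
Step 10: +0 fires, +1 burnt (F count now 0)
Fire out after step 10
Initially T: 26, now '.': 34
Total burnt (originally-T cells now '.'): 24

Answer: 24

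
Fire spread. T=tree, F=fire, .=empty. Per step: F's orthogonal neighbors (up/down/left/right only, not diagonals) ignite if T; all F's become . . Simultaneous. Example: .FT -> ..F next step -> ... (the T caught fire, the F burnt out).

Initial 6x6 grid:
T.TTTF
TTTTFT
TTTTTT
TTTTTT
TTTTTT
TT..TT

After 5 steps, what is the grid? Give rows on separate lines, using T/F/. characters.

Step 1: 4 trees catch fire, 2 burn out
  T.TTF.
  TTTF.F
  TTTTFT
  TTTTTT
  TTTTTT
  TT..TT
Step 2: 5 trees catch fire, 4 burn out
  T.TF..
  TTF...
  TTTF.F
  TTTTFT
  TTTTTT
  TT..TT
Step 3: 6 trees catch fire, 5 burn out
  T.F...
  TF....
  TTF...
  TTTF.F
  TTTTFT
  TT..TT
Step 4: 6 trees catch fire, 6 burn out
  T.....
  F.....
  TF....
  TTF...
  TTTF.F
  TT..FT
Step 5: 5 trees catch fire, 6 burn out
  F.....
  ......
  F.....
  TF....
  TTF...
  TT...F

F.....
......
F.....
TF....
TTF...
TT...F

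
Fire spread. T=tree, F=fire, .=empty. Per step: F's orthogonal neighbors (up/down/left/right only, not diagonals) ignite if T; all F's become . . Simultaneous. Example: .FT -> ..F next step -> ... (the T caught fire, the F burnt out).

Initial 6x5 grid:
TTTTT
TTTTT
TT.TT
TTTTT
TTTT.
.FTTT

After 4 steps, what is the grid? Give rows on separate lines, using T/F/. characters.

Step 1: 2 trees catch fire, 1 burn out
  TTTTT
  TTTTT
  TT.TT
  TTTTT
  TFTT.
  ..FTT
Step 2: 4 trees catch fire, 2 burn out
  TTTTT
  TTTTT
  TT.TT
  TFTTT
  F.FT.
  ...FT
Step 3: 5 trees catch fire, 4 burn out
  TTTTT
  TTTTT
  TF.TT
  F.FTT
  ...F.
  ....F
Step 4: 3 trees catch fire, 5 burn out
  TTTTT
  TFTTT
  F..TT
  ...FT
  .....
  .....

TTTTT
TFTTT
F..TT
...FT
.....
.....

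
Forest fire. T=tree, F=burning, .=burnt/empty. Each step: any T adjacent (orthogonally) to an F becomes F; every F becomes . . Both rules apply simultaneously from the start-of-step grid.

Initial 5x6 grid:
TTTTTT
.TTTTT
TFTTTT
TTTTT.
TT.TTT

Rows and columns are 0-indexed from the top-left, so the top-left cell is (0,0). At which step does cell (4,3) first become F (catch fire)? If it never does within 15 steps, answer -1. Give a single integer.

Step 1: cell (4,3)='T' (+4 fires, +1 burnt)
Step 2: cell (4,3)='T' (+6 fires, +4 burnt)
Step 3: cell (4,3)='T' (+6 fires, +6 burnt)
Step 4: cell (4,3)='F' (+5 fires, +6 burnt)
  -> target ignites at step 4
Step 5: cell (4,3)='.' (+3 fires, +5 burnt)
Step 6: cell (4,3)='.' (+2 fires, +3 burnt)
Step 7: cell (4,3)='.' (+0 fires, +2 burnt)
  fire out at step 7

4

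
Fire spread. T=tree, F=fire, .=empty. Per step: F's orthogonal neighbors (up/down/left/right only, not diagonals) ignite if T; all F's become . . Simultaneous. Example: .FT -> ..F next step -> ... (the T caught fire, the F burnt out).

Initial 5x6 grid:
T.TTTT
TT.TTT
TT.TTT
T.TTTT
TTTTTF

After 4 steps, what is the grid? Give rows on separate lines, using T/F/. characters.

Step 1: 2 trees catch fire, 1 burn out
  T.TTTT
  TT.TTT
  TT.TTT
  T.TTTF
  TTTTF.
Step 2: 3 trees catch fire, 2 burn out
  T.TTTT
  TT.TTT
  TT.TTF
  T.TTF.
  TTTF..
Step 3: 4 trees catch fire, 3 burn out
  T.TTTT
  TT.TTF
  TT.TF.
  T.TF..
  TTF...
Step 4: 5 trees catch fire, 4 burn out
  T.TTTF
  TT.TF.
  TT.F..
  T.F...
  TF....

T.TTTF
TT.TF.
TT.F..
T.F...
TF....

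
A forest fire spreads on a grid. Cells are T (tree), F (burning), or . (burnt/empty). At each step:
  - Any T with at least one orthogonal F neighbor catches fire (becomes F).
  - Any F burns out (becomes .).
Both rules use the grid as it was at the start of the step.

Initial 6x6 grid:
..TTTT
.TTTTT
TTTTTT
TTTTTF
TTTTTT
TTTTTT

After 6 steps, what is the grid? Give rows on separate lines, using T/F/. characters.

Step 1: 3 trees catch fire, 1 burn out
  ..TTTT
  .TTTTT
  TTTTTF
  TTTTF.
  TTTTTF
  TTTTTT
Step 2: 5 trees catch fire, 3 burn out
  ..TTTT
  .TTTTF
  TTTTF.
  TTTF..
  TTTTF.
  TTTTTF
Step 3: 6 trees catch fire, 5 burn out
  ..TTTF
  .TTTF.
  TTTF..
  TTF...
  TTTF..
  TTTTF.
Step 4: 6 trees catch fire, 6 burn out
  ..TTF.
  .TTF..
  TTF...
  TF....
  TTF...
  TTTF..
Step 5: 6 trees catch fire, 6 burn out
  ..TF..
  .TF...
  TF....
  F.....
  TF....
  TTF...
Step 6: 5 trees catch fire, 6 burn out
  ..F...
  .F....
  F.....
  ......
  F.....
  TF....

..F...
.F....
F.....
......
F.....
TF....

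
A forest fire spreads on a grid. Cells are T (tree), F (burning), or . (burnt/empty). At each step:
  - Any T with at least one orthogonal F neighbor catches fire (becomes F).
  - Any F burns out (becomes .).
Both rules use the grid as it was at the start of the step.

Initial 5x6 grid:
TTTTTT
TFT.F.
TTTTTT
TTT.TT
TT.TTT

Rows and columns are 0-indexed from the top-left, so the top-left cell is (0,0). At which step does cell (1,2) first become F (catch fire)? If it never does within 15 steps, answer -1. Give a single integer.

Step 1: cell (1,2)='F' (+6 fires, +2 burnt)
  -> target ignites at step 1
Step 2: cell (1,2)='.' (+10 fires, +6 burnt)
Step 3: cell (1,2)='.' (+5 fires, +10 burnt)
Step 4: cell (1,2)='.' (+3 fires, +5 burnt)
Step 5: cell (1,2)='.' (+0 fires, +3 burnt)
  fire out at step 5

1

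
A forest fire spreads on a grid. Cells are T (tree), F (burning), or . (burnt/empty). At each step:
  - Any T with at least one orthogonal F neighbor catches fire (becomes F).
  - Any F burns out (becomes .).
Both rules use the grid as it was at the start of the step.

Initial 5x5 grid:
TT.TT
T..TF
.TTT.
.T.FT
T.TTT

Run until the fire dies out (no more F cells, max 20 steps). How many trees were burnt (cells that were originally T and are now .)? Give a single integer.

Step 1: +5 fires, +2 burnt (F count now 5)
Step 2: +4 fires, +5 burnt (F count now 4)
Step 3: +1 fires, +4 burnt (F count now 1)
Step 4: +1 fires, +1 burnt (F count now 1)
Step 5: +0 fires, +1 burnt (F count now 0)
Fire out after step 5
Initially T: 15, now '.': 21
Total burnt (originally-T cells now '.'): 11

Answer: 11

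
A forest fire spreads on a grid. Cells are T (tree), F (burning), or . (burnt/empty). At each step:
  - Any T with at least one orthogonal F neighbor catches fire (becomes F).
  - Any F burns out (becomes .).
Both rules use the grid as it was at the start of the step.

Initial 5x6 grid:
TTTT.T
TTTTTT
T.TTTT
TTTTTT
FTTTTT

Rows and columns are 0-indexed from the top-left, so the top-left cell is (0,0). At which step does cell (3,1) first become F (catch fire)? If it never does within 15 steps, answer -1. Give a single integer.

Step 1: cell (3,1)='T' (+2 fires, +1 burnt)
Step 2: cell (3,1)='F' (+3 fires, +2 burnt)
  -> target ignites at step 2
Step 3: cell (3,1)='.' (+3 fires, +3 burnt)
Step 4: cell (3,1)='.' (+5 fires, +3 burnt)
Step 5: cell (3,1)='.' (+5 fires, +5 burnt)
Step 6: cell (3,1)='.' (+4 fires, +5 burnt)
Step 7: cell (3,1)='.' (+3 fires, +4 burnt)
Step 8: cell (3,1)='.' (+1 fires, +3 burnt)
Step 9: cell (3,1)='.' (+1 fires, +1 burnt)
Step 10: cell (3,1)='.' (+0 fires, +1 burnt)
  fire out at step 10

2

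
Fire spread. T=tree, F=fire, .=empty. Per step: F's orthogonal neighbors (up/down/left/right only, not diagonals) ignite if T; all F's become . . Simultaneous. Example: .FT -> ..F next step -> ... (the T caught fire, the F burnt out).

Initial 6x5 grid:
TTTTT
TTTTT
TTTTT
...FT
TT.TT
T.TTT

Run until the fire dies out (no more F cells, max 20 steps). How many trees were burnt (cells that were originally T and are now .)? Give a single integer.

Step 1: +3 fires, +1 burnt (F count now 3)
Step 2: +5 fires, +3 burnt (F count now 5)
Step 3: +6 fires, +5 burnt (F count now 6)
Step 4: +4 fires, +6 burnt (F count now 4)
Step 5: +2 fires, +4 burnt (F count now 2)
Step 6: +1 fires, +2 burnt (F count now 1)
Step 7: +0 fires, +1 burnt (F count now 0)
Fire out after step 7
Initially T: 24, now '.': 27
Total burnt (originally-T cells now '.'): 21

Answer: 21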